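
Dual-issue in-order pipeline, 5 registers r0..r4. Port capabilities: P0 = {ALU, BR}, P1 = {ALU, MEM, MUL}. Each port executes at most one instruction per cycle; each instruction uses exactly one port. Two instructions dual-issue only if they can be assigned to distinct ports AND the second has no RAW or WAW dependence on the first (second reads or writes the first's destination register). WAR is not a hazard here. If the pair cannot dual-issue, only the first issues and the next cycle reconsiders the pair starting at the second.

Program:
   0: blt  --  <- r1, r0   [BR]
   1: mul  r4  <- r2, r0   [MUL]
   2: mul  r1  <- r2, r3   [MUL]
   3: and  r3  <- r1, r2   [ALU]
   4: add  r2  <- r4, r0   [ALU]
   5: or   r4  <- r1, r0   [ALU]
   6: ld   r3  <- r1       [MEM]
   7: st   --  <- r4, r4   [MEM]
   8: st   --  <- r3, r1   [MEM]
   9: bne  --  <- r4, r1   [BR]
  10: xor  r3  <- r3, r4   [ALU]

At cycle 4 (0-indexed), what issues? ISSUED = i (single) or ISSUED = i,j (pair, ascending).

ISSUED = 7

#0 head=0: blt.BR;mul.MUL i0,i1 pair
#1 head=2: mul.MUL i2 RAW r1
#2 head=3: and.ALU;add.ALU i3,i4 pair
#3 head=5: or.ALU;ld.MEM i5,i6 pair
#4 head=7: st.MEM i7 no-port MEM/MEM
#5 head=8: st.MEM;bne.BR i8,i9 pair
#6 head=10: xor.ALU i10 tail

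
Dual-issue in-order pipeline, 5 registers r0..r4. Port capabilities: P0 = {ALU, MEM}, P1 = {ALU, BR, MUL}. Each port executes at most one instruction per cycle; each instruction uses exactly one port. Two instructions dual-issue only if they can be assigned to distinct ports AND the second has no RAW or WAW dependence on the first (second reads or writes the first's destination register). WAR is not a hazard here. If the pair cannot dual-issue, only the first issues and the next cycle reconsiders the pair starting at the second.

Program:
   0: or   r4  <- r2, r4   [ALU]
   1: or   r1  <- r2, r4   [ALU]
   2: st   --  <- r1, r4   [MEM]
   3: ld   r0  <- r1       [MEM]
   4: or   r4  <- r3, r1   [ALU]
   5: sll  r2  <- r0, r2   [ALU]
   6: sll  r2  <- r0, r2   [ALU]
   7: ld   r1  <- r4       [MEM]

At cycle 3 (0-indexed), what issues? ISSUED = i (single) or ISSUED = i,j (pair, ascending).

#0 head=0: or i0 RAW r4
#1 head=1: or i1 RAW r1
#2 head=2: st i2 no-port MEM/MEM
#3 head=3: ld;or i3/i4 2-wide
#4 head=5: sll i5 RAW+WAW r2
#5 head=6: sll;ld i6/i7 2-wide

ISSUED = 3,4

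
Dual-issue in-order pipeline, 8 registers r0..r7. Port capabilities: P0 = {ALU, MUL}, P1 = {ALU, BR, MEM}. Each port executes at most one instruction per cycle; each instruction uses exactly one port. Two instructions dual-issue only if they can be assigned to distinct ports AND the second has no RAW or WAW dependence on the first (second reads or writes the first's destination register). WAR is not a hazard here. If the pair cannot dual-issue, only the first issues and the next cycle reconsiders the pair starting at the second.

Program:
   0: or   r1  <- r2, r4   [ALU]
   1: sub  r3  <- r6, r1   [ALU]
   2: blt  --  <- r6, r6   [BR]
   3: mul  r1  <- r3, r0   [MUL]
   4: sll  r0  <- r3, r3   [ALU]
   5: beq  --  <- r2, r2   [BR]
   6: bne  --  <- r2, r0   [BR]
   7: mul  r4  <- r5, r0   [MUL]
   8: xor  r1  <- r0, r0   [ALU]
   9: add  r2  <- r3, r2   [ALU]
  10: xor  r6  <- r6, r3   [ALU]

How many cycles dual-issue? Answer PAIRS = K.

0. or.ALU @i0  | RAW r1
1. sub.ALU/blt.BR @i1/i2  | pair
2. mul.MUL/sll.ALU @i3/i4  | pair
3. beq.BR @i5  | no-port BR/BR
4. bne.BR/mul.MUL @i6/i7  | pair
5. xor.ALU/add.ALU @i8/i9  | pair
6. xor.ALU @i10  | tail

PAIRS = 4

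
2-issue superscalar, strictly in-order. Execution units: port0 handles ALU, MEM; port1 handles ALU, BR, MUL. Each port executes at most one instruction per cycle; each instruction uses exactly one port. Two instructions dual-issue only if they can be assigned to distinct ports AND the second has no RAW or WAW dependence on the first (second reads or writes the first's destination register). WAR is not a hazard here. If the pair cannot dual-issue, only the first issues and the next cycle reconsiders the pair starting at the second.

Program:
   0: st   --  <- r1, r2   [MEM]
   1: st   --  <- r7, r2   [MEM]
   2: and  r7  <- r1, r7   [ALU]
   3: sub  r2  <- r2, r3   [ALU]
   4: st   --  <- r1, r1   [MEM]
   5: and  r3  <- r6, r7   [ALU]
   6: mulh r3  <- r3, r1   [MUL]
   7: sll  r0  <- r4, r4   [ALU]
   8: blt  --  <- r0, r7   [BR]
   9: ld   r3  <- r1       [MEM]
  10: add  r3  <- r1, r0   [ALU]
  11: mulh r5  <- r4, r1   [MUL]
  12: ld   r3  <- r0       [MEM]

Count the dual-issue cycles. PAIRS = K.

PAIRS = 5

[0] i0  st.MEM  -- no-port MEM/MEM
[1] i1&i2  st.MEM/and.ALU  -- 2-wide
[2] i3&i4  sub.ALU/st.MEM  -- 2-wide
[3] i5  and.ALU  -- RAW+WAW r3
[4] i6&i7  mulh.MUL/sll.ALU  -- 2-wide
[5] i8&i9  blt.BR/ld.MEM  -- 2-wide
[6] i10&i11  add.ALU/mulh.MUL  -- 2-wide
[7] i12  ld.MEM  -- tail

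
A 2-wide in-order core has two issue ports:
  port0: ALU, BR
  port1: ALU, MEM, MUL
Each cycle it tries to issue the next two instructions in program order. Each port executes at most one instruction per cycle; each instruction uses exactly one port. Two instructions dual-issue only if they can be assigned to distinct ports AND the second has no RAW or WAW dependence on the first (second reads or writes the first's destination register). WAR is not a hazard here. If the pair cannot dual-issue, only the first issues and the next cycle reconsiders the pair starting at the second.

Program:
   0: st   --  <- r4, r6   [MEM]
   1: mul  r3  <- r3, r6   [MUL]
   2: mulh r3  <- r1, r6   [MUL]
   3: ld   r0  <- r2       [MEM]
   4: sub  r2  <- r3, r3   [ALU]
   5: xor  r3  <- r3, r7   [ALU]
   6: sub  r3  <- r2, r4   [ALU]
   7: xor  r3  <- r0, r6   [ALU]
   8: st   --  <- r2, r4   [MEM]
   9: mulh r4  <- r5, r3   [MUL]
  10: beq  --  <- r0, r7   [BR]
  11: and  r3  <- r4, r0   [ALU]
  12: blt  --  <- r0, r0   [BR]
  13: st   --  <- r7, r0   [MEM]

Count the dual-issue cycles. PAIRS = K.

#0 head=0: st i0 no-port MEM/MUL
#1 head=1: mul i1 no-port MUL/MUL
#2 head=2: mulh i2 no-port MUL/MEM
#3 head=3: ld/sub i3/i4 dual
#4 head=5: xor i5 WAW r3
#5 head=6: sub i6 WAW r3
#6 head=7: xor/st i7/i8 dual
#7 head=9: mulh/beq i9/i10 dual
#8 head=11: and/blt i11/i12 dual
#9 head=13: st i13 tail

PAIRS = 4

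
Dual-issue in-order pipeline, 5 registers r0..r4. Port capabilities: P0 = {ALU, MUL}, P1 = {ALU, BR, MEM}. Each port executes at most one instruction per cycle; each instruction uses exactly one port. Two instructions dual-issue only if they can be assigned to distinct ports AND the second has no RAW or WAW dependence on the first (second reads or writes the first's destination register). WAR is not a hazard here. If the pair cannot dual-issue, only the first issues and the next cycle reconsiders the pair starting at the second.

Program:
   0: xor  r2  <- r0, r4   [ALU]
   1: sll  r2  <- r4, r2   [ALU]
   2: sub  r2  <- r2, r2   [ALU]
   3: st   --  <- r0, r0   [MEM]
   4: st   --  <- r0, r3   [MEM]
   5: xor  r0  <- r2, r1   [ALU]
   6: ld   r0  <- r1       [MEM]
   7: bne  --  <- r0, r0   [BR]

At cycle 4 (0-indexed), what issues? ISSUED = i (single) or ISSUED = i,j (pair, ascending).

ISSUED = 6

t=0 i0:xor ; RAW+WAW r2
t=1 i1:sll ; RAW+WAW r2
t=2 i2+i3:sub st ; 2-wide
t=3 i4+i5:st xor ; 2-wide
t=4 i6:ld ; no-port MEM/BR
t=5 i7:bne ; tail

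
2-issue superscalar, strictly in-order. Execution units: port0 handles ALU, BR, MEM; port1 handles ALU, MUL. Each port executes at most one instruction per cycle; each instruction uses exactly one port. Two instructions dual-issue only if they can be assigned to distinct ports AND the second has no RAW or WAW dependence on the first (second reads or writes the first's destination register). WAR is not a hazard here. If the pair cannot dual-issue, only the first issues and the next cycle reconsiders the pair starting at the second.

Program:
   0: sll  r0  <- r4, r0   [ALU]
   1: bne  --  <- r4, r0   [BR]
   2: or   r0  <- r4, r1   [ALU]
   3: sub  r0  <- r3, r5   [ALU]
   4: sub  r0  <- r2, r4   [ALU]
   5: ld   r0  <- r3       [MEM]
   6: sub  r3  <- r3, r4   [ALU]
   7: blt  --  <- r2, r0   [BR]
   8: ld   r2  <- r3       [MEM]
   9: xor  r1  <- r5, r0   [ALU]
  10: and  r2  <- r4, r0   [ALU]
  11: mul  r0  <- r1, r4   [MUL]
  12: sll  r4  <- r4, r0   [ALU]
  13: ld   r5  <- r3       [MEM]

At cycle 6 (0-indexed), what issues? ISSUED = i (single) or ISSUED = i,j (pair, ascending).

ISSUED = 8,9

0. sll.ALU @i0  | RAW r0
1. bne.BR/or.ALU @i1/i2  | dual
2. sub.ALU @i3  | WAW r0
3. sub.ALU @i4  | WAW r0
4. ld.MEM/sub.ALU @i5/i6  | dual
5. blt.BR @i7  | no-port BR/MEM
6. ld.MEM/xor.ALU @i8/i9  | dual
7. and.ALU/mul.MUL @i10/i11  | dual
8. sll.ALU/ld.MEM @i12/i13  | dual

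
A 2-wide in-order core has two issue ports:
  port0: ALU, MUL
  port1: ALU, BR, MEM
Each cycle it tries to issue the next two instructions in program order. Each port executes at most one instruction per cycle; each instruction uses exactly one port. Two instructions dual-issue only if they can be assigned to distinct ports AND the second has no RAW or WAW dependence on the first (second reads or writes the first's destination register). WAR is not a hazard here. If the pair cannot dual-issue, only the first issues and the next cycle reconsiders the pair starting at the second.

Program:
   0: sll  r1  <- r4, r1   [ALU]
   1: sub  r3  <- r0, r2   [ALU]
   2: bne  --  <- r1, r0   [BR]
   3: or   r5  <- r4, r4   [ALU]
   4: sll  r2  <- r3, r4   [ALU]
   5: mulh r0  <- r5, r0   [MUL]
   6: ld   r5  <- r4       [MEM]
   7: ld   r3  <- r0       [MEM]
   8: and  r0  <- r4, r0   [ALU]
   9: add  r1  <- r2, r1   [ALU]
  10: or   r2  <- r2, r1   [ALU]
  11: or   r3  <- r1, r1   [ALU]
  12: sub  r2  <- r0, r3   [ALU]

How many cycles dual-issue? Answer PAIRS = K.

0. sll.ALU/sub.ALU @i0,i1  | 2-wide
1. bne.BR/or.ALU @i2,i3  | 2-wide
2. sll.ALU/mulh.MUL @i4,i5  | 2-wide
3. ld.MEM @i6  | no-port MEM/MEM
4. ld.MEM/and.ALU @i7,i8  | 2-wide
5. add.ALU @i9  | RAW r1
6. or.ALU/or.ALU @i10,i11  | 2-wide
7. sub.ALU @i12  | tail

PAIRS = 5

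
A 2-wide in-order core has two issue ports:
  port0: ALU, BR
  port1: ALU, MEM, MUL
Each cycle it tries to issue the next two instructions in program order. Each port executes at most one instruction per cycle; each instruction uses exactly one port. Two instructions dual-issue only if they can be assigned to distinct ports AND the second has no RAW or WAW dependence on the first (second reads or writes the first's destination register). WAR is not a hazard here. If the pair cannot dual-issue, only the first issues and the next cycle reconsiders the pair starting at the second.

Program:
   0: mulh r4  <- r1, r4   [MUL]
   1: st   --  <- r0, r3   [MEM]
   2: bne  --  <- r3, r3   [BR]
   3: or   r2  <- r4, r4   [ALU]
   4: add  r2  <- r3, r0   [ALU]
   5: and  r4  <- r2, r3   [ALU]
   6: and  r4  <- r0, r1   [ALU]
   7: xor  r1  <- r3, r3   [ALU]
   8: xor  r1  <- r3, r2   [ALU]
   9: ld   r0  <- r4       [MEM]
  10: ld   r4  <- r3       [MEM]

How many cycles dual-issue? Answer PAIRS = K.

PAIRS = 3

0. mulh.MUL @i0  | no-port MUL/MEM
1. st.MEM/bne.BR @i1,i2  | dual
2. or.ALU @i3  | WAW r2
3. add.ALU @i4  | RAW r2
4. and.ALU @i5  | WAW r4
5. and.ALU/xor.ALU @i6,i7  | dual
6. xor.ALU/ld.MEM @i8,i9  | dual
7. ld.MEM @i10  | tail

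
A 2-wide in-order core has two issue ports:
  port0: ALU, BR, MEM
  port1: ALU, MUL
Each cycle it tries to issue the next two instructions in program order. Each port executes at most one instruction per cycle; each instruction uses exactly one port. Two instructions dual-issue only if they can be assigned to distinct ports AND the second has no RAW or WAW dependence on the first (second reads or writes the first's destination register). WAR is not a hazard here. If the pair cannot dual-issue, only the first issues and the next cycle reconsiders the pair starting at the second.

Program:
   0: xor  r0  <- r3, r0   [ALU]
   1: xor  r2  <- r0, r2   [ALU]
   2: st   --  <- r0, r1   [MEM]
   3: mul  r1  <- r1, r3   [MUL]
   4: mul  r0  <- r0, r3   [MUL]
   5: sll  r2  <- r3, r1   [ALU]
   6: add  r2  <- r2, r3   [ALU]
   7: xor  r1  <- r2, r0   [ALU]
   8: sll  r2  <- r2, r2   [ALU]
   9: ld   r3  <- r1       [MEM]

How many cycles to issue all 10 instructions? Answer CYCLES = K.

CYCLES = 7

c0: i0 xor  RAW r0
c1: i1+i2 xor/st  dual
c2: i3 mul  no-port MUL/MUL
c3: i4+i5 mul/sll  dual
c4: i6 add  RAW r2
c5: i7+i8 xor/sll  dual
c6: i9 ld  tail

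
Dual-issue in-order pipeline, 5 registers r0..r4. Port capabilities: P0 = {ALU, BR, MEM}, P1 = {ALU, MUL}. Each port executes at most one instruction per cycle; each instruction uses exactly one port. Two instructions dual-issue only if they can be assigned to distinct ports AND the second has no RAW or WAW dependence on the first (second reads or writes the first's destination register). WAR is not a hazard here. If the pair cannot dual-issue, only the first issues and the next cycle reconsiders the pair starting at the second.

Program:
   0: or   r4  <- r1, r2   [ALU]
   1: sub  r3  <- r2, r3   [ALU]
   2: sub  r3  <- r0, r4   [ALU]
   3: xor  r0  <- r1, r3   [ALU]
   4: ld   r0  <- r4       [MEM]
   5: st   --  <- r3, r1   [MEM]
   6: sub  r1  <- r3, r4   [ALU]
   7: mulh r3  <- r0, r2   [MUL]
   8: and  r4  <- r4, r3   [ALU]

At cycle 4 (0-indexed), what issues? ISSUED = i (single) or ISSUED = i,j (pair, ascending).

  cy0 -> i0/i1 (or.ALU+sub.ALU) 2-wide
  cy1 -> i2 (sub.ALU) RAW r3
  cy2 -> i3 (xor.ALU) WAW r0
  cy3 -> i4 (ld.MEM) no-port MEM/MEM
  cy4 -> i5/i6 (st.MEM+sub.ALU) 2-wide
  cy5 -> i7 (mulh.MUL) RAW r3
  cy6 -> i8 (and.ALU) tail

ISSUED = 5,6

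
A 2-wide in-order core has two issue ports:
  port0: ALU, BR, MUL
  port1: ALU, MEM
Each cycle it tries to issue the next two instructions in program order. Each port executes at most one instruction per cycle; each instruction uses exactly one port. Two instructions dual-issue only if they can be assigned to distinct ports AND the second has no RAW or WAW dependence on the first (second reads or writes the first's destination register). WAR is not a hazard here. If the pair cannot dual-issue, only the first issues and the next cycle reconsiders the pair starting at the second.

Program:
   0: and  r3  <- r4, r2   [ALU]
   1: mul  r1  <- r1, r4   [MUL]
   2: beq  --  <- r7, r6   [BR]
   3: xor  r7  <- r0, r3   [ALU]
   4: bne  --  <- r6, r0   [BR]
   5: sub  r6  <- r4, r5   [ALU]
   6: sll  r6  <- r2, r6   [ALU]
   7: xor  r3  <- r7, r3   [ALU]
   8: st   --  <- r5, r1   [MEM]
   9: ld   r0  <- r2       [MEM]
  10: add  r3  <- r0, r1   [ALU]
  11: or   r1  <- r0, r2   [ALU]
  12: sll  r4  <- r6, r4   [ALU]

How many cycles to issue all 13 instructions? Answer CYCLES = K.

t=0 i0&i1:and+mul ; dual
t=1 i2&i3:beq+xor ; dual
t=2 i4&i5:bne+sub ; dual
t=3 i6&i7:sll+xor ; dual
t=4 i8:st ; no-port MEM/MEM
t=5 i9:ld ; RAW r0
t=6 i10&i11:add+or ; dual
t=7 i12:sll ; tail

CYCLES = 8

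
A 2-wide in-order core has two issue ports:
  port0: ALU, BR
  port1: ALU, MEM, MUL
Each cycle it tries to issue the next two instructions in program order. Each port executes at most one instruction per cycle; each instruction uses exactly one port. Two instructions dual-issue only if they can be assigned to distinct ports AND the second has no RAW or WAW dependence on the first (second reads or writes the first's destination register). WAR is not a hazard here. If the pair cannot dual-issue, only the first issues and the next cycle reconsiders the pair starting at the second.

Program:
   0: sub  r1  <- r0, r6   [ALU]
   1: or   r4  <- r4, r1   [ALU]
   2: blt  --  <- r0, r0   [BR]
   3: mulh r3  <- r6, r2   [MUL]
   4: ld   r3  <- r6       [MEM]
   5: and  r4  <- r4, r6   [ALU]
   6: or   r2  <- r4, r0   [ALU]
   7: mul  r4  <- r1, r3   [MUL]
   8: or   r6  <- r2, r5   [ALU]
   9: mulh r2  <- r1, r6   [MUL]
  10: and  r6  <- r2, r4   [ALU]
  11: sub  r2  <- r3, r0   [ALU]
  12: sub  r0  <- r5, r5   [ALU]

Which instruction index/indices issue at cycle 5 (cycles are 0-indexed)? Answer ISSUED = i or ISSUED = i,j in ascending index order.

ISSUED = 8

t=0 i0:sub.ALU ; RAW r1
t=1 i1&i2:or.ALU blt.BR ; 2-wide
t=2 i3:mulh.MUL ; no-port MUL/MEM
t=3 i4&i5:ld.MEM and.ALU ; 2-wide
t=4 i6&i7:or.ALU mul.MUL ; 2-wide
t=5 i8:or.ALU ; RAW r6
t=6 i9:mulh.MUL ; RAW r2
t=7 i10&i11:and.ALU sub.ALU ; 2-wide
t=8 i12:sub.ALU ; tail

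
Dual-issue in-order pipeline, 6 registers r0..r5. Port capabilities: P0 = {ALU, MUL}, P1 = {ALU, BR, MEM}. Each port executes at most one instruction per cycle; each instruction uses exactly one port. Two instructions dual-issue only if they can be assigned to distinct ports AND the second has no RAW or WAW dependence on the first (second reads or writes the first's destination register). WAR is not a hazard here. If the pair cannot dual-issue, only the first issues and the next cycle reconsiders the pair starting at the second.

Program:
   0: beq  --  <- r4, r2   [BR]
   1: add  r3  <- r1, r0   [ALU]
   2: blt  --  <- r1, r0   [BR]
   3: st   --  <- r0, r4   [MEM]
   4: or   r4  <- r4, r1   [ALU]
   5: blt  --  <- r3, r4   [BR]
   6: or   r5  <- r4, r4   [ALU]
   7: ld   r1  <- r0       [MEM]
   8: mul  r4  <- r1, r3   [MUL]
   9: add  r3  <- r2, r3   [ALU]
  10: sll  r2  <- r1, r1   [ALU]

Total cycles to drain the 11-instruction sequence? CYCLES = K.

c0: i0/i1 beq+add  pair
c1: i2 blt  no-port BR/MEM
c2: i3/i4 st+or  pair
c3: i5/i6 blt+or  pair
c4: i7 ld  RAW r1
c5: i8/i9 mul+add  pair
c6: i10 sll  tail

CYCLES = 7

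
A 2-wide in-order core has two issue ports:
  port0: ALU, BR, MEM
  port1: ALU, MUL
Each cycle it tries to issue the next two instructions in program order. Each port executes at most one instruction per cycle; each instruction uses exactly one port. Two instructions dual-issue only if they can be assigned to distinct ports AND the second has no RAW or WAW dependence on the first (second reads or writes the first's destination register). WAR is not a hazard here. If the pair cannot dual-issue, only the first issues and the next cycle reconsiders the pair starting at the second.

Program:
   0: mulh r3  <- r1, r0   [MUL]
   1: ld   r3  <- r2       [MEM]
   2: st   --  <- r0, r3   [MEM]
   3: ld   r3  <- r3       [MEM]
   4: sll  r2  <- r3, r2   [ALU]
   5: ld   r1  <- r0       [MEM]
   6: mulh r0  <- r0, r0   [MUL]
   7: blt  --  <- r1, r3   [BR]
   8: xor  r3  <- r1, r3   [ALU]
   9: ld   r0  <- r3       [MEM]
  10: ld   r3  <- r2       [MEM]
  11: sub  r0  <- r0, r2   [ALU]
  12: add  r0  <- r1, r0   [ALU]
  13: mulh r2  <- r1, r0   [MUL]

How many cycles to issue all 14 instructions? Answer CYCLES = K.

CYCLES = 11

c0: i0 mulh.MUL  WAW r3
c1: i1 ld.MEM  no-port MEM/MEM
c2: i2 st.MEM  no-port MEM/MEM
c3: i3 ld.MEM  RAW r3
c4: i4/i5 sll.ALU/ld.MEM  pair
c5: i6/i7 mulh.MUL/blt.BR  pair
c6: i8 xor.ALU  RAW r3
c7: i9 ld.MEM  no-port MEM/MEM
c8: i10/i11 ld.MEM/sub.ALU  pair
c9: i12 add.ALU  RAW r0
c10: i13 mulh.MUL  tail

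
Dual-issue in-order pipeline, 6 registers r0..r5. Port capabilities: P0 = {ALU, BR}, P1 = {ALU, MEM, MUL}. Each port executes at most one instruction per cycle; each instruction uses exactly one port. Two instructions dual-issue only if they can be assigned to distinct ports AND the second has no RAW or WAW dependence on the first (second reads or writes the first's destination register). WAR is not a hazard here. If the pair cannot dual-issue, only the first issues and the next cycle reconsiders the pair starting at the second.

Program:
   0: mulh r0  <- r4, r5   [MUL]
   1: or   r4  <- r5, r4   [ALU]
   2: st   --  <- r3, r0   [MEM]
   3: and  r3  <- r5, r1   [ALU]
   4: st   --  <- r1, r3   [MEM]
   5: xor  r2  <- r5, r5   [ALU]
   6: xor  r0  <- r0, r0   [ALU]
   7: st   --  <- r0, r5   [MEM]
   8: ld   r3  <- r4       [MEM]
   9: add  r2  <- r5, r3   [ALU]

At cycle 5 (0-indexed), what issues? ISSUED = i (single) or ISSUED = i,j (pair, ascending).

c0: i0+i1 mulh.MUL;or.ALU  2-wide
c1: i2+i3 st.MEM;and.ALU  2-wide
c2: i4+i5 st.MEM;xor.ALU  2-wide
c3: i6 xor.ALU  RAW r0
c4: i7 st.MEM  no-port MEM/MEM
c5: i8 ld.MEM  RAW r3
c6: i9 add.ALU  tail

ISSUED = 8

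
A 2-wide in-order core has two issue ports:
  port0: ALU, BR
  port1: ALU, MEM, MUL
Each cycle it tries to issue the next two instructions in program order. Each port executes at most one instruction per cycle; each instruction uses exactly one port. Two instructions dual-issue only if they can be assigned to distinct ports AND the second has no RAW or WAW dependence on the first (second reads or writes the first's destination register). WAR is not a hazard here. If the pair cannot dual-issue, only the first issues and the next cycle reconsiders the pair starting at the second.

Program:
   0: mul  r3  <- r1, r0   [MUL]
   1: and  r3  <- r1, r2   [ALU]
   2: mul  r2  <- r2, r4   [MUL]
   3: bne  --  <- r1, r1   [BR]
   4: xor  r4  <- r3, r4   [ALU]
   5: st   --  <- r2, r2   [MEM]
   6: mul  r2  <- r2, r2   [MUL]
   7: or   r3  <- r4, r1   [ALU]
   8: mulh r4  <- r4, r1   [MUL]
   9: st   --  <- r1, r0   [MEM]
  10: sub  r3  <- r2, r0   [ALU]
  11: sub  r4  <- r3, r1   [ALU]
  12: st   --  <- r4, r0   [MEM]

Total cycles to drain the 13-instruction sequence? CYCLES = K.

#0 head=0: mul.MUL i0 WAW r3
#1 head=1: and.ALU;mul.MUL i1&i2 2-wide
#2 head=3: bne.BR;xor.ALU i3&i4 2-wide
#3 head=5: st.MEM i5 no-port MEM/MUL
#4 head=6: mul.MUL;or.ALU i6&i7 2-wide
#5 head=8: mulh.MUL i8 no-port MUL/MEM
#6 head=9: st.MEM;sub.ALU i9&i10 2-wide
#7 head=11: sub.ALU i11 RAW r4
#8 head=12: st.MEM i12 tail

CYCLES = 9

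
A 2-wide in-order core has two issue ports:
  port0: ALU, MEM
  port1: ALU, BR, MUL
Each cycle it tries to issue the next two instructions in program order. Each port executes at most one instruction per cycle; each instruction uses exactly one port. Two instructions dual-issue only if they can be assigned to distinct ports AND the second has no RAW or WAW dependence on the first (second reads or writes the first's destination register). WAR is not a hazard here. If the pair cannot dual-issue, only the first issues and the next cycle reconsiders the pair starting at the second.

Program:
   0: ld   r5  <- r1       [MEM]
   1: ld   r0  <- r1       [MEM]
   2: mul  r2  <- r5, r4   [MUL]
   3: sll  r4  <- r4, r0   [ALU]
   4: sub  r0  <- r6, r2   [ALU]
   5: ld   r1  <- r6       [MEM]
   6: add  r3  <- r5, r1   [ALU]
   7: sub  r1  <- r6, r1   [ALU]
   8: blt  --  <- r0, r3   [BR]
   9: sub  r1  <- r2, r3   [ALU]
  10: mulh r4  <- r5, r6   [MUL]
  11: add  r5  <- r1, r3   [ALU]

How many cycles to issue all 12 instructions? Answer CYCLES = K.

CYCLES = 7

[0] i0  ld  -- no-port MEM/MEM
[1] i1,i2  ld+mul  -- 2-wide
[2] i3,i4  sll+sub  -- 2-wide
[3] i5  ld  -- RAW r1
[4] i6,i7  add+sub  -- 2-wide
[5] i8,i9  blt+sub  -- 2-wide
[6] i10,i11  mulh+add  -- 2-wide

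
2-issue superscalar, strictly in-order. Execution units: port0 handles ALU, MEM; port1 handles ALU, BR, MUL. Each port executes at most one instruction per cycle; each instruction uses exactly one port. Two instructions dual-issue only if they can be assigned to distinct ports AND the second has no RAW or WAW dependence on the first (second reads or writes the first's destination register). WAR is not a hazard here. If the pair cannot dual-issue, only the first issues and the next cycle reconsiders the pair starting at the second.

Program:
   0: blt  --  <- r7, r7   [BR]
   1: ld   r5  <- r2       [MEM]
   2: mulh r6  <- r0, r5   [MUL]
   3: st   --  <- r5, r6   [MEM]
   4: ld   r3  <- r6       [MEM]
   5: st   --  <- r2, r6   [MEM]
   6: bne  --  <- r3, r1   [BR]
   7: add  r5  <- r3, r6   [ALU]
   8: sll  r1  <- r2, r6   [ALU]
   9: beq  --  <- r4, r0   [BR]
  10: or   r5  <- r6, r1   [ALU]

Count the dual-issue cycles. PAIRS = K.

0. blt.BR+ld.MEM @i0+i1  | 2-wide
1. mulh.MUL @i2  | RAW r6
2. st.MEM @i3  | no-port MEM/MEM
3. ld.MEM @i4  | no-port MEM/MEM
4. st.MEM+bne.BR @i5+i6  | 2-wide
5. add.ALU+sll.ALU @i7+i8  | 2-wide
6. beq.BR+or.ALU @i9+i10  | 2-wide

PAIRS = 4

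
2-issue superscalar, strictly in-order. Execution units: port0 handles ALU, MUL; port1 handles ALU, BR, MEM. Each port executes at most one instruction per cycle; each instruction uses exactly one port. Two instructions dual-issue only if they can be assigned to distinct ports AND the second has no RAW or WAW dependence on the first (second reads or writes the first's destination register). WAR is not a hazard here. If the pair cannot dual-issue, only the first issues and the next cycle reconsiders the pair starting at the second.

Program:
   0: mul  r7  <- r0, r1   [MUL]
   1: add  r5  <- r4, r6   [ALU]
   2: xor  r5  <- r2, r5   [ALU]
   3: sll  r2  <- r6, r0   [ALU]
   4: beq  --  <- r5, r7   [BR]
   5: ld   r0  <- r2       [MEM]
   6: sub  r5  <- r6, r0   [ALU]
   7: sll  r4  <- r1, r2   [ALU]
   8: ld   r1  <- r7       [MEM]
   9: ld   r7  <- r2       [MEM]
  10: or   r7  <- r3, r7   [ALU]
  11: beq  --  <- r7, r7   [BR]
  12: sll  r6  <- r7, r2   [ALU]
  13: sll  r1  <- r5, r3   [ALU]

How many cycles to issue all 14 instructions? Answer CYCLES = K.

#0 head=0: mul.MUL+add.ALU i0&i1 dual
#1 head=2: xor.ALU+sll.ALU i2&i3 dual
#2 head=4: beq.BR i4 no-port BR/MEM
#3 head=5: ld.MEM i5 RAW r0
#4 head=6: sub.ALU+sll.ALU i6&i7 dual
#5 head=8: ld.MEM i8 no-port MEM/MEM
#6 head=9: ld.MEM i9 RAW+WAW r7
#7 head=10: or.ALU i10 RAW r7
#8 head=11: beq.BR+sll.ALU i11&i12 dual
#9 head=13: sll.ALU i13 tail

CYCLES = 10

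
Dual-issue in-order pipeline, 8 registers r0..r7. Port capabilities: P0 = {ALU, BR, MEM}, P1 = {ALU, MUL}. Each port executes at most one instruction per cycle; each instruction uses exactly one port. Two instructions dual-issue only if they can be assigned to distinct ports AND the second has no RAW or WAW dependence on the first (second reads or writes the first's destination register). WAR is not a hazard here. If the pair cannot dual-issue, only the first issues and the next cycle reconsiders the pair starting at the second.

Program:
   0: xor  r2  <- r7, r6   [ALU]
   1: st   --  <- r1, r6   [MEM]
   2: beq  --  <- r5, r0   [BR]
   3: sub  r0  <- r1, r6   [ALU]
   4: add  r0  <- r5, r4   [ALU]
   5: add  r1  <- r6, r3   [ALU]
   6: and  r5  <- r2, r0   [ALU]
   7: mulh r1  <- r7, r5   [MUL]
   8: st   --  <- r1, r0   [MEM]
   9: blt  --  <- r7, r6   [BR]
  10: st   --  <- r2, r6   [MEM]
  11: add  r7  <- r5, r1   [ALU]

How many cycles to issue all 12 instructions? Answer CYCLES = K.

0. xor.ALU st.MEM @i0+i1  | pair
1. beq.BR sub.ALU @i2+i3  | pair
2. add.ALU add.ALU @i4+i5  | pair
3. and.ALU @i6  | RAW r5
4. mulh.MUL @i7  | RAW r1
5. st.MEM @i8  | no-port MEM/BR
6. blt.BR @i9  | no-port BR/MEM
7. st.MEM add.ALU @i10+i11  | pair

CYCLES = 8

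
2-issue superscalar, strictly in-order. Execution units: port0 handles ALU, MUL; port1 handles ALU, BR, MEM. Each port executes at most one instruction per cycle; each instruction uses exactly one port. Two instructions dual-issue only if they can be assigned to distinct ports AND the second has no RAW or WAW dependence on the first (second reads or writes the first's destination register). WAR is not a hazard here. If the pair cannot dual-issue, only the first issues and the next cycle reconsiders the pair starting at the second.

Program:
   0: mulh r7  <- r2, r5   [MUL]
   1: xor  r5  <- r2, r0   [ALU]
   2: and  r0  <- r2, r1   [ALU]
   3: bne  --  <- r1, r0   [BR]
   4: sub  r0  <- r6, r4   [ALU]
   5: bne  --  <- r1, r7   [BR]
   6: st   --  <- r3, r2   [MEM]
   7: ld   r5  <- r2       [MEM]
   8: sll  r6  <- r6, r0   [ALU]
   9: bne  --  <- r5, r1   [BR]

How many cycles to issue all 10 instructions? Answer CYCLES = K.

CYCLES = 7

t=0 i0/i1:mulh;xor ; dual
t=1 i2:and ; RAW r0
t=2 i3/i4:bne;sub ; dual
t=3 i5:bne ; no-port BR/MEM
t=4 i6:st ; no-port MEM/MEM
t=5 i7/i8:ld;sll ; dual
t=6 i9:bne ; tail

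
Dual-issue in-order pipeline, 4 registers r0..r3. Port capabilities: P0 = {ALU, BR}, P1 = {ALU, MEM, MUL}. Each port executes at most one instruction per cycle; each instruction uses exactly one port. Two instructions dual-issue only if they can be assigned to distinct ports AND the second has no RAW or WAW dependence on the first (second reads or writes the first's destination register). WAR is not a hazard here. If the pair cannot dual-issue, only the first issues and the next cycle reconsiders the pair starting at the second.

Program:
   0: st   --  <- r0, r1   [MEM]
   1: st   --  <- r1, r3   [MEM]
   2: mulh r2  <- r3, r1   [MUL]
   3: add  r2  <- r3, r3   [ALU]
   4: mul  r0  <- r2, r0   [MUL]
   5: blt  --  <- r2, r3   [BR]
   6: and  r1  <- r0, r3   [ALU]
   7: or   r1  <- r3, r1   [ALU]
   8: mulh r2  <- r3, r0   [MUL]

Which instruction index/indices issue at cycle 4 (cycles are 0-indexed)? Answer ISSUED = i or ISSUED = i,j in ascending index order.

#0 head=0: st.MEM i0 no-port MEM/MEM
#1 head=1: st.MEM i1 no-port MEM/MUL
#2 head=2: mulh.MUL i2 WAW r2
#3 head=3: add.ALU i3 RAW r2
#4 head=4: mul.MUL blt.BR i4&i5 pair
#5 head=6: and.ALU i6 RAW+WAW r1
#6 head=7: or.ALU mulh.MUL i7&i8 pair

ISSUED = 4,5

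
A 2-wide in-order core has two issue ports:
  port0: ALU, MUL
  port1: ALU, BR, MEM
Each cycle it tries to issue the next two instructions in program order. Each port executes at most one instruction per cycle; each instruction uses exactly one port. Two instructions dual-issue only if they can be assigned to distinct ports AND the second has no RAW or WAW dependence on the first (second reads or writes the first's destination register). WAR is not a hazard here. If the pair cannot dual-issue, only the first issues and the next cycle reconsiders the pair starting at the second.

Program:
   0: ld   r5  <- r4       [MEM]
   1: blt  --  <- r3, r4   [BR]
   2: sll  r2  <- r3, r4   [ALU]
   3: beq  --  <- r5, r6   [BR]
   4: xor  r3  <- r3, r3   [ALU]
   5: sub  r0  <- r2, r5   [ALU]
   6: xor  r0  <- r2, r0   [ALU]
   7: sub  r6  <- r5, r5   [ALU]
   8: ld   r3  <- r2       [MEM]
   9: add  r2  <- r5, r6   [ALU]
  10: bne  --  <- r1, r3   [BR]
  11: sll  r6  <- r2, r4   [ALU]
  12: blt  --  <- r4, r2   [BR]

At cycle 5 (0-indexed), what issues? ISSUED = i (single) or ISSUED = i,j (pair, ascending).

  cy0 -> i0 (ld) no-port MEM/BR
  cy1 -> i1+i2 (blt;sll) dual
  cy2 -> i3+i4 (beq;xor) dual
  cy3 -> i5 (sub) RAW+WAW r0
  cy4 -> i6+i7 (xor;sub) dual
  cy5 -> i8+i9 (ld;add) dual
  cy6 -> i10+i11 (bne;sll) dual
  cy7 -> i12 (blt) tail

ISSUED = 8,9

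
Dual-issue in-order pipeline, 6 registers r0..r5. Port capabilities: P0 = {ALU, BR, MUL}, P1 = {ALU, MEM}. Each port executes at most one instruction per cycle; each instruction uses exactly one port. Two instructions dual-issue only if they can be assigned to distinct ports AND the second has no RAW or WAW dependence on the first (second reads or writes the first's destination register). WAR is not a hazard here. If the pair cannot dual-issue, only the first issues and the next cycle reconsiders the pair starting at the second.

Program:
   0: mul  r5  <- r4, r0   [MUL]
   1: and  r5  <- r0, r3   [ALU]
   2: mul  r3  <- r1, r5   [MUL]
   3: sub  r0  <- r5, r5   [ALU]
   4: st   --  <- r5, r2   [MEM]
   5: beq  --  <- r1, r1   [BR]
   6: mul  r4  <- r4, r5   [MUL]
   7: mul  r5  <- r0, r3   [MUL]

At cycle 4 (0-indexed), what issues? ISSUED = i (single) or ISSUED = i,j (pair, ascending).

  cy0 -> i0 (mul) WAW r5
  cy1 -> i1 (and) RAW r5
  cy2 -> i2,i3 (mul sub) dual
  cy3 -> i4,i5 (st beq) dual
  cy4 -> i6 (mul) no-port MUL/MUL
  cy5 -> i7 (mul) tail

ISSUED = 6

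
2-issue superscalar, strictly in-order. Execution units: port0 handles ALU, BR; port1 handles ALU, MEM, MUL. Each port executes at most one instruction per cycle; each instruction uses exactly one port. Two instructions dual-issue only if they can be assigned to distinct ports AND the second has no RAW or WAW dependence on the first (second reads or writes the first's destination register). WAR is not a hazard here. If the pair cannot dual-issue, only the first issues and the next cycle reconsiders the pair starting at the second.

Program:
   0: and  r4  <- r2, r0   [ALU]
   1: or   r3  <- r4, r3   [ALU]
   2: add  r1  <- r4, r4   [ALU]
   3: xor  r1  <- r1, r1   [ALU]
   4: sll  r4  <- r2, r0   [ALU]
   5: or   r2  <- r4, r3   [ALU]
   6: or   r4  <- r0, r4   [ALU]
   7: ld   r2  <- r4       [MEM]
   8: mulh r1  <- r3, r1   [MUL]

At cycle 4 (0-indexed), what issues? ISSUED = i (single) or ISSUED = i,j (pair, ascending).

#0 head=0: and i0 RAW r4
#1 head=1: or/add i1&i2 dual
#2 head=3: xor/sll i3&i4 dual
#3 head=5: or/or i5&i6 dual
#4 head=7: ld i7 no-port MEM/MUL
#5 head=8: mulh i8 tail

ISSUED = 7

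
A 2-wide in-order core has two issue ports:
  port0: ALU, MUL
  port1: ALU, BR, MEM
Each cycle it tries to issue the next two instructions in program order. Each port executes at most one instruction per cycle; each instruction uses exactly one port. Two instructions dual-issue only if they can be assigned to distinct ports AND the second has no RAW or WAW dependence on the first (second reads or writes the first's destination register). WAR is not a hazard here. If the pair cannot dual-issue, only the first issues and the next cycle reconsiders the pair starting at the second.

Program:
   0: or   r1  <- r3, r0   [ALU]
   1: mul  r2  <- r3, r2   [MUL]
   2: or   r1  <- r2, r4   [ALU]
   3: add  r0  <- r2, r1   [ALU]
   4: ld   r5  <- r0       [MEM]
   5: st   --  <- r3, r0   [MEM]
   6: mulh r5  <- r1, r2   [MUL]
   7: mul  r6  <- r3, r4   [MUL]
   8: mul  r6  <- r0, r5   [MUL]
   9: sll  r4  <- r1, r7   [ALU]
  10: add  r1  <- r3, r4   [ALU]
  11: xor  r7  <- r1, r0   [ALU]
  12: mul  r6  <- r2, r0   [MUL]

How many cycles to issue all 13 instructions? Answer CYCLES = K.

t=0 i0,i1:or.ALU;mul.MUL ; pair
t=1 i2:or.ALU ; RAW r1
t=2 i3:add.ALU ; RAW r0
t=3 i4:ld.MEM ; no-port MEM/MEM
t=4 i5,i6:st.MEM;mulh.MUL ; pair
t=5 i7:mul.MUL ; no-port MUL/MUL
t=6 i8,i9:mul.MUL;sll.ALU ; pair
t=7 i10:add.ALU ; RAW r1
t=8 i11,i12:xor.ALU;mul.MUL ; pair

CYCLES = 9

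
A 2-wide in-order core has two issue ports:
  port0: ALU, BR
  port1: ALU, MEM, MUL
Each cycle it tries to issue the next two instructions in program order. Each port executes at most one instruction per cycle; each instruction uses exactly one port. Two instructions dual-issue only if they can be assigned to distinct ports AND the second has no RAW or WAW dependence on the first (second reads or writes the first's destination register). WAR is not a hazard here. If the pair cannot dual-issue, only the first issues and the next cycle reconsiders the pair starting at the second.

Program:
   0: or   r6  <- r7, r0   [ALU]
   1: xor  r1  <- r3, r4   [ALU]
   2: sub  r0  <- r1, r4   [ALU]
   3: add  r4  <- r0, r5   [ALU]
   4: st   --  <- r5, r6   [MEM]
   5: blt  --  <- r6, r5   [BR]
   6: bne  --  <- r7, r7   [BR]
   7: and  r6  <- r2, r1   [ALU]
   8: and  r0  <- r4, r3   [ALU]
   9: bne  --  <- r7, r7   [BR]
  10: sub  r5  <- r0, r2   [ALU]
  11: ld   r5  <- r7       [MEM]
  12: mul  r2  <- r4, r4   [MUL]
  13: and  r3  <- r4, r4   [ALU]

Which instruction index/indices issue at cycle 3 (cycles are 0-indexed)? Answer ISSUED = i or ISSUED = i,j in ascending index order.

ISSUED = 5

t=0 i0+i1:or.ALU/xor.ALU ; pair
t=1 i2:sub.ALU ; RAW r0
t=2 i3+i4:add.ALU/st.MEM ; pair
t=3 i5:blt.BR ; no-port BR/BR
t=4 i6+i7:bne.BR/and.ALU ; pair
t=5 i8+i9:and.ALU/bne.BR ; pair
t=6 i10:sub.ALU ; WAW r5
t=7 i11:ld.MEM ; no-port MEM/MUL
t=8 i12+i13:mul.MUL/and.ALU ; pair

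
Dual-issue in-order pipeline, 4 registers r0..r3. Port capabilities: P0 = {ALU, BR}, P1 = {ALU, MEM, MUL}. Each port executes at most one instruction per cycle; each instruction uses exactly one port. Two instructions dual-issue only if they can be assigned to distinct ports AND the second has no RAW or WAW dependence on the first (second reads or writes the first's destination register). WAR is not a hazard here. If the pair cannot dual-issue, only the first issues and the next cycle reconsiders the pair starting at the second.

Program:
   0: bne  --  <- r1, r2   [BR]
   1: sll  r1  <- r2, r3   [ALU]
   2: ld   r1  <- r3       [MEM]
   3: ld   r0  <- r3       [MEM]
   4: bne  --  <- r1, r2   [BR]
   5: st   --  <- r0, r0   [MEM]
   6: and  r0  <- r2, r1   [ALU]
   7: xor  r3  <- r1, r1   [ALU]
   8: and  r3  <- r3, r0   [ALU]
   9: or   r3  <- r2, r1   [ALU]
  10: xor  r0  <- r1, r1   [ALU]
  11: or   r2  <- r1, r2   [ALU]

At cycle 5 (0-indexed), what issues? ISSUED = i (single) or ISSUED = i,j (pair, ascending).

ISSUED = 8

[0] i0,i1  bne.BR sll.ALU  -- dual
[1] i2  ld.MEM  -- no-port MEM/MEM
[2] i3,i4  ld.MEM bne.BR  -- dual
[3] i5,i6  st.MEM and.ALU  -- dual
[4] i7  xor.ALU  -- RAW+WAW r3
[5] i8  and.ALU  -- WAW r3
[6] i9,i10  or.ALU xor.ALU  -- dual
[7] i11  or.ALU  -- tail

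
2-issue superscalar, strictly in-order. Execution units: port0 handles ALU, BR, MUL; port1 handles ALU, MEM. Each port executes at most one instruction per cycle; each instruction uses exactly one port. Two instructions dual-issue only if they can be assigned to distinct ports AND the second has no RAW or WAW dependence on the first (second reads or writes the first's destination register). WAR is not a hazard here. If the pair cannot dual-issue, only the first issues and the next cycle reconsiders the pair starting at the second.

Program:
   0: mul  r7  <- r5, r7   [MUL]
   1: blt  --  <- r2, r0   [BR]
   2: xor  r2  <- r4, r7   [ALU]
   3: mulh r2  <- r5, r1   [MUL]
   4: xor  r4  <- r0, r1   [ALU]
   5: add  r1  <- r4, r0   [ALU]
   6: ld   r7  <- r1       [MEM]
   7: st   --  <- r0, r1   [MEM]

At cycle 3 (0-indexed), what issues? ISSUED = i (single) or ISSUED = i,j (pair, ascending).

ISSUED = 5

#0 head=0: mul.MUL i0 no-port MUL/BR
#1 head=1: blt.BR+xor.ALU i1&i2 dual
#2 head=3: mulh.MUL+xor.ALU i3&i4 dual
#3 head=5: add.ALU i5 RAW r1
#4 head=6: ld.MEM i6 no-port MEM/MEM
#5 head=7: st.MEM i7 tail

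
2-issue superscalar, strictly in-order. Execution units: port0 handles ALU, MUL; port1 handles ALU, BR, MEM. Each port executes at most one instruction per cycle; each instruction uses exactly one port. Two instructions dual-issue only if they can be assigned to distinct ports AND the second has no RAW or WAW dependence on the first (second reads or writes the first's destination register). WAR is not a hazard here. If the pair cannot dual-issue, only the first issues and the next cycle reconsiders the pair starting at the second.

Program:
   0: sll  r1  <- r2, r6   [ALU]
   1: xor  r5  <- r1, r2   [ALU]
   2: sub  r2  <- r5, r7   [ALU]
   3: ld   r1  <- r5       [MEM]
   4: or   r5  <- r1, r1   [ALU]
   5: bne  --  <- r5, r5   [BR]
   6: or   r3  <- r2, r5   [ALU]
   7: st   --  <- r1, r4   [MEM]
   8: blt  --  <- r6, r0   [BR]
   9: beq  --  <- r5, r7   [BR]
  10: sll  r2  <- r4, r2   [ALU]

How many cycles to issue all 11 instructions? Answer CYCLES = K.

CYCLES = 8

c0: i0 sll  RAW r1
c1: i1 xor  RAW r5
c2: i2,i3 sub/ld  dual
c3: i4 or  RAW r5
c4: i5,i6 bne/or  dual
c5: i7 st  no-port MEM/BR
c6: i8 blt  no-port BR/BR
c7: i9,i10 beq/sll  dual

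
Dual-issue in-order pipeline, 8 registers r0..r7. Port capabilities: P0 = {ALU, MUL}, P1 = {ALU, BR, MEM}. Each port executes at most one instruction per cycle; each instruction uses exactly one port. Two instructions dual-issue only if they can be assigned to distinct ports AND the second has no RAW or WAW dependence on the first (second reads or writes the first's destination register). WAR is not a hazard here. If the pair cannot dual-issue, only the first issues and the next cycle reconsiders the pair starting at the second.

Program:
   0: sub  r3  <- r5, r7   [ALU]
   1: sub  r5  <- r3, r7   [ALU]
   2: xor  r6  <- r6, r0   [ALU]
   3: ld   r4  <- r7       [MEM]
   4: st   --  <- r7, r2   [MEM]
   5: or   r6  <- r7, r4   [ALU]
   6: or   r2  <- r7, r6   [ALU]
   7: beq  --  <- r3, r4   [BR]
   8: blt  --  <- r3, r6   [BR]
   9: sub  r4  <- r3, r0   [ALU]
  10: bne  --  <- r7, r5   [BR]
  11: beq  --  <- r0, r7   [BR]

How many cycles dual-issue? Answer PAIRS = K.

[0] i0  sub  -- RAW r3
[1] i1,i2  sub+xor  -- pair
[2] i3  ld  -- no-port MEM/MEM
[3] i4,i5  st+or  -- pair
[4] i6,i7  or+beq  -- pair
[5] i8,i9  blt+sub  -- pair
[6] i10  bne  -- no-port BR/BR
[7] i11  beq  -- tail

PAIRS = 4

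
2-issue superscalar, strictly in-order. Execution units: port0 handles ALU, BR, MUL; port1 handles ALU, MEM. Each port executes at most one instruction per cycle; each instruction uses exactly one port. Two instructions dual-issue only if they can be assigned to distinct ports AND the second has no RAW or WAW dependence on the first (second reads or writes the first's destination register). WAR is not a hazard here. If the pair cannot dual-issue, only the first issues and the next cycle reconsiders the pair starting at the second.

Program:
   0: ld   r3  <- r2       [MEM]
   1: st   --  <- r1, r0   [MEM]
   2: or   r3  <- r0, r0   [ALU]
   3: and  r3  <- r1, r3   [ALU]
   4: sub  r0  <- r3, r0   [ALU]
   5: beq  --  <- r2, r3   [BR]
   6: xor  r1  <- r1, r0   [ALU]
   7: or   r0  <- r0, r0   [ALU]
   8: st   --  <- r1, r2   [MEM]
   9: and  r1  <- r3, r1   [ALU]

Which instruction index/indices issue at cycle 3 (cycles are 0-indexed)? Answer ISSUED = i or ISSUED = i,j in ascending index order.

#0 head=0: ld.MEM i0 no-port MEM/MEM
#1 head=1: st.MEM/or.ALU i1,i2 dual
#2 head=3: and.ALU i3 RAW r3
#3 head=4: sub.ALU/beq.BR i4,i5 dual
#4 head=6: xor.ALU/or.ALU i6,i7 dual
#5 head=8: st.MEM/and.ALU i8,i9 dual

ISSUED = 4,5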